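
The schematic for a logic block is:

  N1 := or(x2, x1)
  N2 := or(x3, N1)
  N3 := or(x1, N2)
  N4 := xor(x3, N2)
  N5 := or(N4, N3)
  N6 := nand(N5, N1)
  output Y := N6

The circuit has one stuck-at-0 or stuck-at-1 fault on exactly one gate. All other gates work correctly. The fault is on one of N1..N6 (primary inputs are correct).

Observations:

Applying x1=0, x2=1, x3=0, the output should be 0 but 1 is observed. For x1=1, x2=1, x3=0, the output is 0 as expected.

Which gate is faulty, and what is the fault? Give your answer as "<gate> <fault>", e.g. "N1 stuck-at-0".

N2 stuck-at-0

Fault-free values for test 1 (x1=0, x2=1, x3=0): N1=1, N2=1, N3=1, N4=1, N5=1, N6=0, giving Y=0. Observed 1.
Test 1: faults giving observed 1 are {N1 stuck-at-0, N2 stuck-at-0, N5 stuck-at-0, N6 stuck-at-1}.
Test 2 (x1=1, x2=1, x3=0): fault-free N1=1, N2=1, N3=1, N4=1, N5=1, N6=0 → 0; observed 0. Eliminates N1 stuck-at-0, N5 stuck-at-0, N6 stuck-at-1.
Only N2 stuck-at-0 is consistent with every test.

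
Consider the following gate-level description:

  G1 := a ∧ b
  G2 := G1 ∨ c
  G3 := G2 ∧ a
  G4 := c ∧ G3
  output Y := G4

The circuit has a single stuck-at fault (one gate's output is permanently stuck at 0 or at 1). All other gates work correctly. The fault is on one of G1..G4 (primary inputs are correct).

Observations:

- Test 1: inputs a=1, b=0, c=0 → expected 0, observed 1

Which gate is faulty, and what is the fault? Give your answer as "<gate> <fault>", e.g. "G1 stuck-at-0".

G4 stuck-at-1

Fault-free values for test 1 (a=1, b=0, c=0): G1=0, G2=0, G3=0, G4=0, giving Y=0. Observed 1.
Test 1: faults giving observed 1 are {G4 stuck-at-1}.
Only G4 stuck-at-1 is consistent with every test.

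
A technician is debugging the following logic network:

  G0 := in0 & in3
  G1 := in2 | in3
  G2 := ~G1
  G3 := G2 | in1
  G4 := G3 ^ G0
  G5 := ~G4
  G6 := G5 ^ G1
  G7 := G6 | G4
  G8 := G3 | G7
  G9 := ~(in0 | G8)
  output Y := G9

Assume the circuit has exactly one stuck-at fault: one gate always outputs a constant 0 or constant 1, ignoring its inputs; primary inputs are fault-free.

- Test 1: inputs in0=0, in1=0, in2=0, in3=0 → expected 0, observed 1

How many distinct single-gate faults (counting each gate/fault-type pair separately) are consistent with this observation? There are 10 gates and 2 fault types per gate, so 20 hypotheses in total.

3

Fault-free: G0=0, G1=0, G2=1, G3=1, G4=1, G5=0, G6=0, G7=1, G8=1, G9=0 → 0. Observed 1.
  G0: none of the 2 fault types match ✗
  G1: stuck-at-1 ✓; others ✗
  G2: none of the 2 fault types match ✗
  G3: none of the 2 fault types match ✗
  G4: none of the 2 fault types match ✗
  G5: none of the 2 fault types match ✗
  G6: none of the 2 fault types match ✗
  G7: none of the 2 fault types match ✗
  G8: stuck-at-0 ✓; others ✗
  G9: stuck-at-1 ✓; others ✗
Consistent faults: {G1 stuck-at-1, G8 stuck-at-0, G9 stuck-at-1} — 3 in all.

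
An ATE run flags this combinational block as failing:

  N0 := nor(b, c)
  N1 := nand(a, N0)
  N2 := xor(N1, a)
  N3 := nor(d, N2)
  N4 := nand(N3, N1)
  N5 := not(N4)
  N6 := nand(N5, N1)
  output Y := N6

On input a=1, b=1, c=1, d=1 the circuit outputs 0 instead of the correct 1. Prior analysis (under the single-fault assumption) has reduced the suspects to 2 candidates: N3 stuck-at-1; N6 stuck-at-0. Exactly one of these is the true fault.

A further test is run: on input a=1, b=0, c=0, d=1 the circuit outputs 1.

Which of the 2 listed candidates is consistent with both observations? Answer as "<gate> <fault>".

N3 stuck-at-1

Evaluate each candidate on input a=1, b=0, c=0, d=1:
  N3 stuck-at-1: N0=1, N1=0, N2=1, N3=1 [stuck-at-1], N4=1, N5=0, N6=1 → 1 — matches
  N6 stuck-at-0: N0=1, N1=0, N2=1, N3=0, N4=1, N5=0, N6=0 [stuck-at-0] → 0 — eliminated
Only N3 stuck-at-1 reproduces the observed 1.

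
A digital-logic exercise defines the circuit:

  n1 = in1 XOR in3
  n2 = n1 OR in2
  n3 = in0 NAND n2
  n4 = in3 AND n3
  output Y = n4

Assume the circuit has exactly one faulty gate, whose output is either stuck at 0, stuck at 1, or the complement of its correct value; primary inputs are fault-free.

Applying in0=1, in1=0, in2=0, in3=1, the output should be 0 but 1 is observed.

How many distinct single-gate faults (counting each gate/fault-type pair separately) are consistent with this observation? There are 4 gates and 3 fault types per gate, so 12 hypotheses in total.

Fault-free: n1=1, n2=1, n3=0, n4=0 → 0. Observed 1.
  n1 stuck-at-0: output 1 ✓
  n1 stuck-at-1: output 0 ✗
  n1 inverted output: output 1 ✓
  n2 stuck-at-0: output 1 ✓
  n2 stuck-at-1: output 0 ✗
  n2 inverted output: output 1 ✓
  n3 stuck-at-0: output 0 ✗
  n3 stuck-at-1: output 1 ✓
  n3 inverted output: output 1 ✓
  n4 stuck-at-0: output 0 ✗
  n4 stuck-at-1: output 1 ✓
  n4 inverted output: output 1 ✓
Consistent faults: {n1 stuck-at-0, n1 inverted output, n2 stuck-at-0, n2 inverted output, n3 stuck-at-1, n3 inverted output, n4 stuck-at-1, n4 inverted output} — 8 in all.

8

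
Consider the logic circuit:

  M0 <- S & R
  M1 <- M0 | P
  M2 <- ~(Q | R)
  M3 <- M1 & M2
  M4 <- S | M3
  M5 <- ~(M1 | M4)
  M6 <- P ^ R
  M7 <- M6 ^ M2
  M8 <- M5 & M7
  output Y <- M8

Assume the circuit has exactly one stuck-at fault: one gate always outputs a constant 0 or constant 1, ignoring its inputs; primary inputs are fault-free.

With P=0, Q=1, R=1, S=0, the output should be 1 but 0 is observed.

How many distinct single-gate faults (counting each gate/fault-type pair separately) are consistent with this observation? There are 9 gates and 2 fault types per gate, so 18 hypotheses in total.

Fault-free: M0=0, M1=0, M2=0, M3=0, M4=0, M5=1, M6=1, M7=1, M8=1 → 1. Observed 0.
  M0: stuck-at-1 ✓; others ✗
  M1: stuck-at-1 ✓; others ✗
  M2: stuck-at-1 ✓; others ✗
  M3: stuck-at-1 ✓; others ✗
  M4: stuck-at-1 ✓; others ✗
  M5: stuck-at-0 ✓; others ✗
  M6: stuck-at-0 ✓; others ✗
  M7: stuck-at-0 ✓; others ✗
  M8: stuck-at-0 ✓; others ✗
Consistent faults: {M0 stuck-at-1, M1 stuck-at-1, M2 stuck-at-1, M3 stuck-at-1, M4 stuck-at-1, M5 stuck-at-0, M6 stuck-at-0, M7 stuck-at-0, M8 stuck-at-0} — 9 in all.

9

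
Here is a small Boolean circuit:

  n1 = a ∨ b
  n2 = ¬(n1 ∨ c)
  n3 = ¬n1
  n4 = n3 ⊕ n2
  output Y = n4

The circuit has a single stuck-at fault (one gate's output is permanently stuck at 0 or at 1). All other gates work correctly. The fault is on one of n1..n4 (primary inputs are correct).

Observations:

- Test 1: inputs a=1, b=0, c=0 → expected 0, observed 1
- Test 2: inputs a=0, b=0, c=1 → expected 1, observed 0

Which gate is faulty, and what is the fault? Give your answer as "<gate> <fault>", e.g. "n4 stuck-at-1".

n2 stuck-at-1

Fault-free values for test 1 (a=1, b=0, c=0): n1=1, n2=0, n3=0, n4=0, giving Y=0. Observed 1.
Test 1: faults giving observed 1 are {n2 stuck-at-1, n3 stuck-at-1, n4 stuck-at-1}.
Test 2 (a=0, b=0, c=1): fault-free n1=0, n2=0, n3=1, n4=1 → 1; observed 0. Eliminates n3 stuck-at-1, n4 stuck-at-1.
Only n2 stuck-at-1 is consistent with every test.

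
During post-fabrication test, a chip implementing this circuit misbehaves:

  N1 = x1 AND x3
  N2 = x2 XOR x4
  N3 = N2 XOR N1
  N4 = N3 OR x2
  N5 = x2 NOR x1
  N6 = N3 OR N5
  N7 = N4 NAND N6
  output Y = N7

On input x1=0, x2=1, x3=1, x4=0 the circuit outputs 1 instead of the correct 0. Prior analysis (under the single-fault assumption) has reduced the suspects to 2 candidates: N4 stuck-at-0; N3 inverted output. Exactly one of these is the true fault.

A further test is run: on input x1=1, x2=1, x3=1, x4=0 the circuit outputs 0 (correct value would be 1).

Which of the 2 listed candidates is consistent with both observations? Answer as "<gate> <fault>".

N3 inverted output

Evaluate each candidate on input x1=1, x2=1, x3=1, x4=0:
  N4 stuck-at-0: N1=1, N2=1, N3=0, N4=0 [stuck-at-0], N5=0, N6=0, N7=1 → 1 — eliminated
  N3 inverted output: N1=1, N2=1, N3=1 [inverted output], N4=1, N5=0, N6=1, N7=0 → 0 — matches
Only N3 inverted output reproduces the observed 0.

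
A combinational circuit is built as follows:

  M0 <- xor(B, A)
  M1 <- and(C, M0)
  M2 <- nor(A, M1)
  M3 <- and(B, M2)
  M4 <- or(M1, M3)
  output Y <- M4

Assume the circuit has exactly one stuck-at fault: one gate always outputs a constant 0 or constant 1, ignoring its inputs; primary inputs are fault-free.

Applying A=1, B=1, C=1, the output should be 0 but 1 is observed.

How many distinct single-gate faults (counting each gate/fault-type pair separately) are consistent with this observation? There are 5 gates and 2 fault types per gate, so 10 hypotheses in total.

5

Fault-free: M0=0, M1=0, M2=0, M3=0, M4=0 → 0. Observed 1.
  M0 stuck-at-0: output 0 ✗
  M0 stuck-at-1: output 1 ✓
  M1 stuck-at-0: output 0 ✗
  M1 stuck-at-1: output 1 ✓
  M2 stuck-at-0: output 0 ✗
  M2 stuck-at-1: output 1 ✓
  M3 stuck-at-0: output 0 ✗
  M3 stuck-at-1: output 1 ✓
  M4 stuck-at-0: output 0 ✗
  M4 stuck-at-1: output 1 ✓
Consistent faults: {M0 stuck-at-1, M1 stuck-at-1, M2 stuck-at-1, M3 stuck-at-1, M4 stuck-at-1} — 5 in all.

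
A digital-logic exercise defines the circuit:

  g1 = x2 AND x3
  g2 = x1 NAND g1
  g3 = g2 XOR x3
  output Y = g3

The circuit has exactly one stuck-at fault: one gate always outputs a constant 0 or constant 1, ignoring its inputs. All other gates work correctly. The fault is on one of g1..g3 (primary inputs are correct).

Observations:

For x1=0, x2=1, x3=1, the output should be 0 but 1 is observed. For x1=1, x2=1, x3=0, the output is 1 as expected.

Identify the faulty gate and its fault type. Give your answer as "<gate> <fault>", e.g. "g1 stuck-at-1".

Fault-free values for test 1 (x1=0, x2=1, x3=1): g1=1, g2=1, g3=0, giving Y=0. Observed 1.
Test 1: faults giving observed 1 are {g2 stuck-at-0, g3 stuck-at-1}.
Test 2 (x1=1, x2=1, x3=0): fault-free g1=0, g2=1, g3=1 → 1; observed 1. Eliminates g2 stuck-at-0.
Only g3 stuck-at-1 is consistent with every test.

g3 stuck-at-1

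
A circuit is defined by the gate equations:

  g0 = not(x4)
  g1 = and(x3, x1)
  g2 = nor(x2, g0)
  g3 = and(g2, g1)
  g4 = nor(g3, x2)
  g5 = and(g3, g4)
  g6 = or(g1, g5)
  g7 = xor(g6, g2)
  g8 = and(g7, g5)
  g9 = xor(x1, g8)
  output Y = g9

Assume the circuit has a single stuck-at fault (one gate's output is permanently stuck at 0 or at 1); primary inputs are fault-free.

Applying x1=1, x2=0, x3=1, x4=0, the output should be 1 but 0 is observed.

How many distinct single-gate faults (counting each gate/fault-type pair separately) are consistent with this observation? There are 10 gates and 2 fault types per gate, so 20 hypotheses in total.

Fault-free: g0=1, g1=1, g2=0, g3=0, g4=1, g5=0, g6=1, g7=1, g8=0, g9=1 → 1. Observed 0.
  g0: none of the 2 fault types match ✗
  g1: none of the 2 fault types match ✗
  g2: none of the 2 fault types match ✗
  g3: none of the 2 fault types match ✗
  g4: none of the 2 fault types match ✗
  g5: stuck-at-1 ✓; others ✗
  g6: none of the 2 fault types match ✗
  g7: none of the 2 fault types match ✗
  g8: stuck-at-1 ✓; others ✗
  g9: stuck-at-0 ✓; others ✗
Consistent faults: {g5 stuck-at-1, g8 stuck-at-1, g9 stuck-at-0} — 3 in all.

3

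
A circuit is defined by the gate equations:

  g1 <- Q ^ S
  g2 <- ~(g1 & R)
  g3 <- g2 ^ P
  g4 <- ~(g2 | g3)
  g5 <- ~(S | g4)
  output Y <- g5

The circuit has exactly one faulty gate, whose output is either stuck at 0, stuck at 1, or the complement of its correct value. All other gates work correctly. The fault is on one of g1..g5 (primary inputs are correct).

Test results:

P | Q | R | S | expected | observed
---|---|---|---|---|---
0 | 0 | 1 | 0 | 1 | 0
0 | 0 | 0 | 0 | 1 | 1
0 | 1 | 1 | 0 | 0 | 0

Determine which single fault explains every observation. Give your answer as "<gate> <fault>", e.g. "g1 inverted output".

g1 stuck-at-1

Fault-free values for test 1 (P=0, Q=0, R=1, S=0): g1=0, g2=1, g3=1, g4=0, g5=1, giving Y=1. Observed 0.
Test 1: faults giving observed 0 are {g1 stuck-at-1, g1 inverted output, g2 stuck-at-0, g2 inverted output, g4 stuck-at-1, g4 inverted output, g5 stuck-at-0, g5 inverted output}.
Test 2 (P=0, Q=0, R=0, S=0): fault-free g1=0, g2=1, g3=1, g4=0, g5=1 → 1; observed 1. Eliminates g2 stuck-at-0, g2 inverted output, g4 stuck-at-1, g4 inverted output, g5 stuck-at-0, g5 inverted output.
Test 3 (P=0, Q=1, R=1, S=0): fault-free g1=1, g2=0, g3=0, g4=1, g5=0 → 0; observed 0. Eliminates g1 inverted output.
Only g1 stuck-at-1 is consistent with every test.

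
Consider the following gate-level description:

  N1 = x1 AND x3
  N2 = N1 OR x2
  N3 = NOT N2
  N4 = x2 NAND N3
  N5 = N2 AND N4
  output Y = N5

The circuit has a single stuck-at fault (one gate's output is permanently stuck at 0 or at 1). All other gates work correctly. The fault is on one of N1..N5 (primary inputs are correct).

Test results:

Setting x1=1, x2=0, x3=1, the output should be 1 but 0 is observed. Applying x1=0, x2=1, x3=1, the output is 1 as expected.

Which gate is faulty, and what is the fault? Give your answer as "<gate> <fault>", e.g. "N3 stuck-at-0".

N1 stuck-at-0

Fault-free values for test 1 (x1=1, x2=0, x3=1): N1=1, N2=1, N3=0, N4=1, N5=1, giving Y=1. Observed 0.
Test 1: faults giving observed 0 are {N1 stuck-at-0, N2 stuck-at-0, N4 stuck-at-0, N5 stuck-at-0}.
Test 2 (x1=0, x2=1, x3=1): fault-free N1=0, N2=1, N3=0, N4=1, N5=1 → 1; observed 1. Eliminates N2 stuck-at-0, N4 stuck-at-0, N5 stuck-at-0.
Only N1 stuck-at-0 is consistent with every test.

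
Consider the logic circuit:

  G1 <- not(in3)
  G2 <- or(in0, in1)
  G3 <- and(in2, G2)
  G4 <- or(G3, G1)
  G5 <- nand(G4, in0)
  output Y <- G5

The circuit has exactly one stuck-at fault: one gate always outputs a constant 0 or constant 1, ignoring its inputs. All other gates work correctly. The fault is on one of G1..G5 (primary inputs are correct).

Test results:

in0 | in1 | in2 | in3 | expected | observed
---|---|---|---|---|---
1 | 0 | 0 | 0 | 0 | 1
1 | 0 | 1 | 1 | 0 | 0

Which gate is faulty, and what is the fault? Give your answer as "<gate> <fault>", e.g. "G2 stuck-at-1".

G1 stuck-at-0

Fault-free values for test 1 (in0=1, in1=0, in2=0, in3=0): G1=1, G2=1, G3=0, G4=1, G5=0, giving Y=0. Observed 1.
Test 1: faults giving observed 1 are {G1 stuck-at-0, G4 stuck-at-0, G5 stuck-at-1}.
Test 2 (in0=1, in1=0, in2=1, in3=1): fault-free G1=0, G2=1, G3=1, G4=1, G5=0 → 0; observed 0. Eliminates G4 stuck-at-0, G5 stuck-at-1.
Only G1 stuck-at-0 is consistent with every test.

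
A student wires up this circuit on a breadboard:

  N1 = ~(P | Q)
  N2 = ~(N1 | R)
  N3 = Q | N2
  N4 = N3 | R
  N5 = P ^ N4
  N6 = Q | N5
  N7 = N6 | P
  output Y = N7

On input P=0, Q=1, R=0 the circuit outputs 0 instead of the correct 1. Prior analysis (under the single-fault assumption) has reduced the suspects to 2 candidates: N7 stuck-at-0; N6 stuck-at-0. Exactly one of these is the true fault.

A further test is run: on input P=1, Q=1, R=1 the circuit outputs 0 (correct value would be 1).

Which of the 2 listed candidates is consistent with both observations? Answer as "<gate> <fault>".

N7 stuck-at-0

Evaluate each candidate on input P=1, Q=1, R=1:
  N7 stuck-at-0: N1=0, N2=0, N3=1, N4=1, N5=0, N6=1, N7=0 [stuck-at-0] → 0 — matches
  N6 stuck-at-0: N1=0, N2=0, N3=1, N4=1, N5=0, N6=0 [stuck-at-0], N7=1 → 1 — eliminated
Only N7 stuck-at-0 reproduces the observed 0.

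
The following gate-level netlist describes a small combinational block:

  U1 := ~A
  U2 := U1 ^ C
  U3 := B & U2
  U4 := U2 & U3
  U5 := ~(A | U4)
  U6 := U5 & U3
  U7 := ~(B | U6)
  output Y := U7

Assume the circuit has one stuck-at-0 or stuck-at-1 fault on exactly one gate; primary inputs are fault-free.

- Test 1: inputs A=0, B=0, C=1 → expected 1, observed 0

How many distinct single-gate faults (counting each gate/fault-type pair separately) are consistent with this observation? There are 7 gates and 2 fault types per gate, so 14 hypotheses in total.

Fault-free: U1=1, U2=0, U3=0, U4=0, U5=1, U6=0, U7=1 → 1. Observed 0.
  U1 stuck-at-0: output 1 ✗
  U1 stuck-at-1: output 1 ✗
  U2 stuck-at-0: output 1 ✗
  U2 stuck-at-1: output 1 ✗
  U3 stuck-at-0: output 1 ✗
  U3 stuck-at-1: output 0 ✓
  U4 stuck-at-0: output 1 ✗
  U4 stuck-at-1: output 1 ✗
  U5 stuck-at-0: output 1 ✗
  U5 stuck-at-1: output 1 ✗
  U6 stuck-at-0: output 1 ✗
  U6 stuck-at-1: output 0 ✓
  U7 stuck-at-0: output 0 ✓
  U7 stuck-at-1: output 1 ✗
Consistent faults: {U3 stuck-at-1, U6 stuck-at-1, U7 stuck-at-0} — 3 in all.

3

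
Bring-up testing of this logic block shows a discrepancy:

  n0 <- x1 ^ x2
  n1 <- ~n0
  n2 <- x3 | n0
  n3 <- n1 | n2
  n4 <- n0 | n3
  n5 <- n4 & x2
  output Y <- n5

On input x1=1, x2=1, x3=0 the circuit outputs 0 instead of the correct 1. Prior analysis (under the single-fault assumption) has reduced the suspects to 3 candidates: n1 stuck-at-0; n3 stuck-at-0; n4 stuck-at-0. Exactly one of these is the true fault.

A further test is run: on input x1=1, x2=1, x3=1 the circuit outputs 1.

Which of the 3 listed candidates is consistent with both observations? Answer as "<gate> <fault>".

n1 stuck-at-0

Evaluate each candidate on input x1=1, x2=1, x3=1:
  n1 stuck-at-0: n0=0, n1=0 [stuck-at-0], n2=1, n3=1, n4=1, n5=1 → 1 — matches
  n3 stuck-at-0: n0=0, n1=1, n2=1, n3=0 [stuck-at-0], n4=0, n5=0 → 0 — eliminated
  n4 stuck-at-0: n0=0, n1=1, n2=1, n3=1, n4=0 [stuck-at-0], n5=0 → 0 — eliminated
Only n1 stuck-at-0 reproduces the observed 1.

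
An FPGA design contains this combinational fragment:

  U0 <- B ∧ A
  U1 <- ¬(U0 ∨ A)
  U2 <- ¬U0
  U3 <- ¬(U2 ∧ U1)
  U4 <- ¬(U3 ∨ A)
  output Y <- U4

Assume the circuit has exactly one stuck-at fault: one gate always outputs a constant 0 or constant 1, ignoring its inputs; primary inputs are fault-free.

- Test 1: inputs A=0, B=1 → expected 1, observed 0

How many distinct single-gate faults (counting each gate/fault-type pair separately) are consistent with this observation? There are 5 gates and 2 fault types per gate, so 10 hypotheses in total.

5

Fault-free: U0=0, U1=1, U2=1, U3=0, U4=1 → 1. Observed 0.
  U0 stuck-at-0: output 1 ✗
  U0 stuck-at-1: output 0 ✓
  U1 stuck-at-0: output 0 ✓
  U1 stuck-at-1: output 1 ✗
  U2 stuck-at-0: output 0 ✓
  U2 stuck-at-1: output 1 ✗
  U3 stuck-at-0: output 1 ✗
  U3 stuck-at-1: output 0 ✓
  U4 stuck-at-0: output 0 ✓
  U4 stuck-at-1: output 1 ✗
Consistent faults: {U0 stuck-at-1, U1 stuck-at-0, U2 stuck-at-0, U3 stuck-at-1, U4 stuck-at-0} — 5 in all.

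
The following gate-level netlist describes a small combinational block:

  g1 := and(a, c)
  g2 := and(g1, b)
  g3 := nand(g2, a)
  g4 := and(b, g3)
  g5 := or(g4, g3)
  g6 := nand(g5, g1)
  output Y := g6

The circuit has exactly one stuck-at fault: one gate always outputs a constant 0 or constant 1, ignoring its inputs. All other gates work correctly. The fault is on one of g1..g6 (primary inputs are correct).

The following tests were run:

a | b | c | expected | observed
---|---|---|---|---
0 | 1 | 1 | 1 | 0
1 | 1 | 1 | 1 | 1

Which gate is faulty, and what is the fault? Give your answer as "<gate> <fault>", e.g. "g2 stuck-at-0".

g1 stuck-at-1

Fault-free values for test 1 (a=0, b=1, c=1): g1=0, g2=0, g3=1, g4=1, g5=1, g6=1, giving Y=1. Observed 0.
Test 1: faults giving observed 0 are {g1 stuck-at-1, g6 stuck-at-0}.
Test 2 (a=1, b=1, c=1): fault-free g1=1, g2=1, g3=0, g4=0, g5=0, g6=1 → 1; observed 1. Eliminates g6 stuck-at-0.
Only g1 stuck-at-1 is consistent with every test.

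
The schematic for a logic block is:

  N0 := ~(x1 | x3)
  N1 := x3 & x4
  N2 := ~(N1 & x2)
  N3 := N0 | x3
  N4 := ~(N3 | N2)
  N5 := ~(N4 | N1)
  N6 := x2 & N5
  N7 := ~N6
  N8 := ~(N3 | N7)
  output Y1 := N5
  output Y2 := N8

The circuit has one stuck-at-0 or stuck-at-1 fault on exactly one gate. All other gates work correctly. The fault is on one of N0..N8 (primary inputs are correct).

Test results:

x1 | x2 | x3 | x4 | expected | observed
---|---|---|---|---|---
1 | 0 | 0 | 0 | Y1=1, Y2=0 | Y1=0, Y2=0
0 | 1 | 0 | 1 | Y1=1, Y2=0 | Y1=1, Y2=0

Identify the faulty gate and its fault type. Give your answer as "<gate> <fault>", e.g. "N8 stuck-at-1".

N2 stuck-at-0

Fault-free values for test 1 (x1=1, x2=0, x3=0, x4=0): N0=0, N1=0, N2=1, N3=0, N4=0, N5=1, N6=0, N7=1, N8=0, giving Y1=1, Y2=0. Observed Y1=0, Y2=0.
Test 1: faults giving observed Y1=0, Y2=0 are {N1 stuck-at-1, N2 stuck-at-0, N4 stuck-at-1, N5 stuck-at-0}.
Test 2 (x1=0, x2=1, x3=0, x4=1): fault-free N0=1, N1=0, N2=1, N3=1, N4=0, N5=1, N6=1, N7=0, N8=0 → Y1=1, Y2=0; observed Y1=1, Y2=0. Eliminates N1 stuck-at-1, N4 stuck-at-1, N5 stuck-at-0.
Only N2 stuck-at-0 is consistent with every test.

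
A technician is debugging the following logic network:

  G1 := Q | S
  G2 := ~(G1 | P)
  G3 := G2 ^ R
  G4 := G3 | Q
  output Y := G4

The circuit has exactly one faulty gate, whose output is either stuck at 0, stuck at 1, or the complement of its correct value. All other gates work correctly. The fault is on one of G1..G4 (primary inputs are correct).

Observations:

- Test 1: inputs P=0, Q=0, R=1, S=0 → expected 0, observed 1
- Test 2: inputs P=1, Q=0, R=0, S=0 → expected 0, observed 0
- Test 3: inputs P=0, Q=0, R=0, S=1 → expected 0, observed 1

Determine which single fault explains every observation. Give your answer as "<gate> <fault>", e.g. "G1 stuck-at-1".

Fault-free values for test 1 (P=0, Q=0, R=1, S=0): G1=0, G2=1, G3=0, G4=0, giving Y=0. Observed 1.
Test 1: faults giving observed 1 are {G1 stuck-at-1, G1 inverted output, G2 stuck-at-0, G2 inverted output, G3 stuck-at-1, G3 inverted output, G4 stuck-at-1, G4 inverted output}.
Test 2 (P=1, Q=0, R=0, S=0): fault-free G1=0, G2=0, G3=0, G4=0 → 0; observed 0. Eliminates G2 inverted output, G3 stuck-at-1, G3 inverted output, G4 stuck-at-1, G4 inverted output.
Test 3 (P=0, Q=0, R=0, S=1): fault-free G1=1, G2=0, G3=0, G4=0 → 0; observed 1. Eliminates G1 stuck-at-1, G2 stuck-at-0.
Only G1 inverted output is consistent with every test.

G1 inverted output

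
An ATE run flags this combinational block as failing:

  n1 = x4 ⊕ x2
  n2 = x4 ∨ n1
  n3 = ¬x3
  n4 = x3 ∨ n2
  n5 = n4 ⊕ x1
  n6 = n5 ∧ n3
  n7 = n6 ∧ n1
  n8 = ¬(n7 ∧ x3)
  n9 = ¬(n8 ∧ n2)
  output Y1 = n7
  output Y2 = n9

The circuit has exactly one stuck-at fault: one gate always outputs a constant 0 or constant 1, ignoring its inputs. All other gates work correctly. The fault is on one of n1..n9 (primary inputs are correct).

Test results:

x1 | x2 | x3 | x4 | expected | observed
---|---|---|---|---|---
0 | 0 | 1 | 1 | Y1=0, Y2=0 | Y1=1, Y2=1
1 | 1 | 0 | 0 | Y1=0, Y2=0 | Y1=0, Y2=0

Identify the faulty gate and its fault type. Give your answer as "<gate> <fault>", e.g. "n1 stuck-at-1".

Fault-free values for test 1 (x1=0, x2=0, x3=1, x4=1): n1=1, n2=1, n3=0, n4=1, n5=1, n6=0, n7=0, n8=1, n9=0, giving Y1=0, Y2=0. Observed Y1=1, Y2=1.
Test 1: faults giving observed Y1=1, Y2=1 are {n3 stuck-at-1, n6 stuck-at-1, n7 stuck-at-1}.
Test 2 (x1=1, x2=1, x3=0, x4=0): fault-free n1=1, n2=1, n3=1, n4=1, n5=0, n6=0, n7=0, n8=1, n9=0 → Y1=0, Y2=0; observed Y1=0, Y2=0. Eliminates n6 stuck-at-1, n7 stuck-at-1.
Only n3 stuck-at-1 is consistent with every test.

n3 stuck-at-1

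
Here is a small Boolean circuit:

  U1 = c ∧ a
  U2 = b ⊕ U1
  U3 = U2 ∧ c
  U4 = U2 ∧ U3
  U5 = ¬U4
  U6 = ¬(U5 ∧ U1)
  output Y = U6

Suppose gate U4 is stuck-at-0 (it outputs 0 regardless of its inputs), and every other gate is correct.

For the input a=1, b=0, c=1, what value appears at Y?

Propagate with U4 forced: U1=1, U2=1, U3=1, U4=0 [stuck-at-0], U5=1, U6=0.
So Y = 0. (Without the fault it would be 1.)

0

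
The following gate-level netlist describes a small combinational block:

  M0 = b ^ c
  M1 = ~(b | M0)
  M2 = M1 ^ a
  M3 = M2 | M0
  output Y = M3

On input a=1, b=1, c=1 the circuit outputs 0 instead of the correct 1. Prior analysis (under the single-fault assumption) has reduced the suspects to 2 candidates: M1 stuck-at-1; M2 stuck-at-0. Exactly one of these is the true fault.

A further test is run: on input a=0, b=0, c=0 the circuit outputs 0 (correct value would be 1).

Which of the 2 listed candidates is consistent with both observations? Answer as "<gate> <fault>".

M2 stuck-at-0

Evaluate each candidate on input a=0, b=0, c=0:
  M1 stuck-at-1: M0=0, M1=1 [stuck-at-1], M2=1, M3=1 → 1 — eliminated
  M2 stuck-at-0: M0=0, M1=1, M2=0 [stuck-at-0], M3=0 → 0 — matches
Only M2 stuck-at-0 reproduces the observed 0.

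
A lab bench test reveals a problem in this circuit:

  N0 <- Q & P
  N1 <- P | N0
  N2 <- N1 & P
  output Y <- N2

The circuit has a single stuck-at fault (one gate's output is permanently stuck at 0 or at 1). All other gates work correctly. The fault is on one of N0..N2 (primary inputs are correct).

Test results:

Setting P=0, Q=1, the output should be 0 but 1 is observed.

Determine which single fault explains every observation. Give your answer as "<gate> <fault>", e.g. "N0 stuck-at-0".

N2 stuck-at-1

Fault-free values for test 1 (P=0, Q=1): N0=0, N1=0, N2=0, giving Y=0. Observed 1.
Test 1: faults giving observed 1 are {N2 stuck-at-1}.
Only N2 stuck-at-1 is consistent with every test.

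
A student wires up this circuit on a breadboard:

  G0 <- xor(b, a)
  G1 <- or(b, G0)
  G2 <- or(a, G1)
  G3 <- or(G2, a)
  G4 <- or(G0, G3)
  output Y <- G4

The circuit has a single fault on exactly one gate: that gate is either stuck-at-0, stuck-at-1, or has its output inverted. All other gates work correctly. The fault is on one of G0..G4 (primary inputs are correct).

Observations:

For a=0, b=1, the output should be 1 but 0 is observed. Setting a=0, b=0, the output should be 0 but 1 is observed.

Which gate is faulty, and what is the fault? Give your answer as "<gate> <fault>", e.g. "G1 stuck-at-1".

G4 inverted output

Fault-free values for test 1 (a=0, b=1): G0=1, G1=1, G2=1, G3=1, G4=1, giving Y=1. Observed 0.
Test 1: faults giving observed 0 are {G4 stuck-at-0, G4 inverted output}.
Test 2 (a=0, b=0): fault-free G0=0, G1=0, G2=0, G3=0, G4=0 → 0; observed 1. Eliminates G4 stuck-at-0.
Only G4 inverted output is consistent with every test.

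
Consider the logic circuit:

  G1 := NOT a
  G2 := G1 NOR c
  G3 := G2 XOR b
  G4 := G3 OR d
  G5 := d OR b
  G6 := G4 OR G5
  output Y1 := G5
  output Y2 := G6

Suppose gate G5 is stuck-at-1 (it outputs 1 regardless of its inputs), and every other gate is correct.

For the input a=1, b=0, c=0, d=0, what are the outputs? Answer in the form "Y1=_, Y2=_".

Y1=1, Y2=1

Propagate with G5 forced: G1=0, G2=1, G3=1, G4=1, G5=1 [stuck-at-1], G6=1.
So the outputs are Y1=1, Y2=1. (Without the fault they would be Y1=0, Y2=1.)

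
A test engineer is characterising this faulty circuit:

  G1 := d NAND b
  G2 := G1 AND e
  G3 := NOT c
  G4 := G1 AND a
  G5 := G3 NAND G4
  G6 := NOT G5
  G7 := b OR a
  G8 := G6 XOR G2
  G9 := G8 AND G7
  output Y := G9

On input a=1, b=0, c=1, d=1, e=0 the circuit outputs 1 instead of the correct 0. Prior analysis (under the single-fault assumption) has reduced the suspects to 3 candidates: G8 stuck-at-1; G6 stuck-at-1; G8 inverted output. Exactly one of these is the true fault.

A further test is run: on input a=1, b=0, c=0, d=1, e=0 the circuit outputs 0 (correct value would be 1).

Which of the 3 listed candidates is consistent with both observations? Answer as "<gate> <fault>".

G8 inverted output

Evaluate each candidate on input a=1, b=0, c=0, d=1, e=0:
  G8 stuck-at-1: G1=1, G2=0, G3=1, G4=1, G5=0, G6=1, G7=1, G8=1 [stuck-at-1], G9=1 → 1 — eliminated
  G6 stuck-at-1: G1=1, G2=0, G3=1, G4=1, G5=0, G6=1 [stuck-at-1], G7=1, G8=1, G9=1 → 1 — eliminated
  G8 inverted output: G1=1, G2=0, G3=1, G4=1, G5=0, G6=1, G7=1, G8=0 [inverted output], G9=0 → 0 — matches
Only G8 inverted output reproduces the observed 0.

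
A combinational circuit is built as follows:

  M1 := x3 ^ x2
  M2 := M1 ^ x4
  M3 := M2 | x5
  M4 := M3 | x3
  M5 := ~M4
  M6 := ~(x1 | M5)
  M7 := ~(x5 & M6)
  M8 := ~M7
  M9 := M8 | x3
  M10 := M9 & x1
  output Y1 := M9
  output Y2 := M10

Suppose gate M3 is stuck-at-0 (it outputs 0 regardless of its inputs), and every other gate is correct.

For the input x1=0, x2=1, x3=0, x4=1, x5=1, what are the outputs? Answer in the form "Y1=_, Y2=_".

Propagate with M3 forced: M1=1, M2=0, M3=0 [stuck-at-0], M4=0, M5=1, M6=0, M7=1, M8=0, M9=0, M10=0.
So the outputs are Y1=0, Y2=0. (Without the fault they would be Y1=1, Y2=0.)

Y1=0, Y2=0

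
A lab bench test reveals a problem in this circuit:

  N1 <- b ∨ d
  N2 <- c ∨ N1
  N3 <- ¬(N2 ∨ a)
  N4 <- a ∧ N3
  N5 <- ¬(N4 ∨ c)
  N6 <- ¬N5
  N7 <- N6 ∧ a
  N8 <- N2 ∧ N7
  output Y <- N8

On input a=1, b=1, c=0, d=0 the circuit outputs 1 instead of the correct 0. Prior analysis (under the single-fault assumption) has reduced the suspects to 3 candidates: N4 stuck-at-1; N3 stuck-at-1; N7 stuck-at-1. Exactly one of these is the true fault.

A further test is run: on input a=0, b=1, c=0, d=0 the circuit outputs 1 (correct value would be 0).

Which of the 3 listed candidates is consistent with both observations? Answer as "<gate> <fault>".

Evaluate each candidate on input a=0, b=1, c=0, d=0:
  N4 stuck-at-1: N1=1, N2=1, N3=0, N4=1 [stuck-at-1], N5=0, N6=1, N7=0, N8=0 → 0 — eliminated
  N3 stuck-at-1: N1=1, N2=1, N3=1 [stuck-at-1], N4=0, N5=1, N6=0, N7=0, N8=0 → 0 — eliminated
  N7 stuck-at-1: N1=1, N2=1, N3=0, N4=0, N5=1, N6=0, N7=1 [stuck-at-1], N8=1 → 1 — matches
Only N7 stuck-at-1 reproduces the observed 1.

N7 stuck-at-1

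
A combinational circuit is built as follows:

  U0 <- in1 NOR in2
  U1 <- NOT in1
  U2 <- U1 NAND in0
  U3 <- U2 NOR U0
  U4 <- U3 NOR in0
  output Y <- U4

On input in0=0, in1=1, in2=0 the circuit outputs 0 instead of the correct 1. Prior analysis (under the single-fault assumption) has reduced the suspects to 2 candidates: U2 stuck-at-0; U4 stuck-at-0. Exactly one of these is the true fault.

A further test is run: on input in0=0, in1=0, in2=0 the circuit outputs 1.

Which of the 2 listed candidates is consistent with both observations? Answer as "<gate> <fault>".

U2 stuck-at-0

Evaluate each candidate on input in0=0, in1=0, in2=0:
  U2 stuck-at-0: U0=1, U1=1, U2=0 [stuck-at-0], U3=0, U4=1 → 1 — matches
  U4 stuck-at-0: U0=1, U1=1, U2=1, U3=0, U4=0 [stuck-at-0] → 0 — eliminated
Only U2 stuck-at-0 reproduces the observed 1.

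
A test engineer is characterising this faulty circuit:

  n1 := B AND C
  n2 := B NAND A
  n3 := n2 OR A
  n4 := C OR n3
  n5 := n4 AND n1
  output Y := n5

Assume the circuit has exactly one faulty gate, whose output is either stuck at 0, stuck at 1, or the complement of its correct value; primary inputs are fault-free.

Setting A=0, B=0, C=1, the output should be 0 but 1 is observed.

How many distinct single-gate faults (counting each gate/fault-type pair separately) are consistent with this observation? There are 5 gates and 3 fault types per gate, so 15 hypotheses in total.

4

Fault-free: n1=0, n2=1, n3=1, n4=1, n5=0 → 0. Observed 1.
  n1: stuck-at-1, inverted output ✓; others ✗
  n2: none of the 3 fault types match ✗
  n3: none of the 3 fault types match ✗
  n4: none of the 3 fault types match ✗
  n5: stuck-at-1, inverted output ✓; others ✗
Consistent faults: {n1 stuck-at-1, n1 inverted output, n5 stuck-at-1, n5 inverted output} — 4 in all.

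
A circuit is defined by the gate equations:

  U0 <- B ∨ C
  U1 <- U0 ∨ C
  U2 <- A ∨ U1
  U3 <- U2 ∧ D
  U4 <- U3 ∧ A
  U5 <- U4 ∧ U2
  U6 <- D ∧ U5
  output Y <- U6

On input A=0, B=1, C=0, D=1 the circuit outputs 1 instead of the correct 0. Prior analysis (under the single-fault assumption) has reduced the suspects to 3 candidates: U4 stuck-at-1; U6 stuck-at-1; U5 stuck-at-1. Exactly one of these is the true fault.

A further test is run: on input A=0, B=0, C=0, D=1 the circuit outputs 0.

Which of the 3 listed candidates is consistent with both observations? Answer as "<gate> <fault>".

U4 stuck-at-1

Evaluate each candidate on input A=0, B=0, C=0, D=1:
  U4 stuck-at-1: U0=0, U1=0, U2=0, U3=0, U4=1 [stuck-at-1], U5=0, U6=0 → 0 — matches
  U6 stuck-at-1: U0=0, U1=0, U2=0, U3=0, U4=0, U5=0, U6=1 [stuck-at-1] → 1 — eliminated
  U5 stuck-at-1: U0=0, U1=0, U2=0, U3=0, U4=0, U5=1 [stuck-at-1], U6=1 → 1 — eliminated
Only U4 stuck-at-1 reproduces the observed 0.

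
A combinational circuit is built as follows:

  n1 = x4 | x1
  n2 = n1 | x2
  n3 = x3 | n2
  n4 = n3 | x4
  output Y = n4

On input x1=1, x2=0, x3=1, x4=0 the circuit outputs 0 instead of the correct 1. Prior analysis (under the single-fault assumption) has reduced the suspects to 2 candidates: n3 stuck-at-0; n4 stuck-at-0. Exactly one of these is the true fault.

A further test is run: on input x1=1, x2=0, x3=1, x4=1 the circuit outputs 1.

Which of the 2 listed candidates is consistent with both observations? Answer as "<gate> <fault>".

n3 stuck-at-0

Evaluate each candidate on input x1=1, x2=0, x3=1, x4=1:
  n3 stuck-at-0: n1=1, n2=1, n3=0 [stuck-at-0], n4=1 → 1 — matches
  n4 stuck-at-0: n1=1, n2=1, n3=1, n4=0 [stuck-at-0] → 0 — eliminated
Only n3 stuck-at-0 reproduces the observed 1.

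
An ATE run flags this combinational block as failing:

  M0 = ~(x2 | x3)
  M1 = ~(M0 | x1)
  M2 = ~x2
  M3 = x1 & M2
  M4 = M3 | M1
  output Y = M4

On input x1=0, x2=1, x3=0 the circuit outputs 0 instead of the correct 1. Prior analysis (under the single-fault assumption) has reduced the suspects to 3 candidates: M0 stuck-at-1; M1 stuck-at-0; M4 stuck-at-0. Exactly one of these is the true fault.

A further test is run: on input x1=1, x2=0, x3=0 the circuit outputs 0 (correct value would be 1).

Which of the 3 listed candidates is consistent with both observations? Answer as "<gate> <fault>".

Evaluate each candidate on input x1=1, x2=0, x3=0:
  M0 stuck-at-1: M0=1 [stuck-at-1], M1=0, M2=1, M3=1, M4=1 → 1 — eliminated
  M1 stuck-at-0: M0=1, M1=0 [stuck-at-0], M2=1, M3=1, M4=1 → 1 — eliminated
  M4 stuck-at-0: M0=1, M1=0, M2=1, M3=1, M4=0 [stuck-at-0] → 0 — matches
Only M4 stuck-at-0 reproduces the observed 0.

M4 stuck-at-0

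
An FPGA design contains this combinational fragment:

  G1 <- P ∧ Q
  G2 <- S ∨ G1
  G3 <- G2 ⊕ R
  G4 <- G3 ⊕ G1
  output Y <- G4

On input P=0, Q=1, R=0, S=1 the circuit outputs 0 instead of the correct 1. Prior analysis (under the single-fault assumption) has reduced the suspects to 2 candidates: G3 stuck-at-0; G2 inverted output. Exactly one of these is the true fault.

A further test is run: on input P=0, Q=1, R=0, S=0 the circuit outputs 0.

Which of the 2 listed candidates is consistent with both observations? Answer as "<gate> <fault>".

Evaluate each candidate on input P=0, Q=1, R=0, S=0:
  G3 stuck-at-0: G1=0, G2=0, G3=0 [stuck-at-0], G4=0 → 0 — matches
  G2 inverted output: G1=0, G2=1 [inverted output], G3=1, G4=1 → 1 — eliminated
Only G3 stuck-at-0 reproduces the observed 0.

G3 stuck-at-0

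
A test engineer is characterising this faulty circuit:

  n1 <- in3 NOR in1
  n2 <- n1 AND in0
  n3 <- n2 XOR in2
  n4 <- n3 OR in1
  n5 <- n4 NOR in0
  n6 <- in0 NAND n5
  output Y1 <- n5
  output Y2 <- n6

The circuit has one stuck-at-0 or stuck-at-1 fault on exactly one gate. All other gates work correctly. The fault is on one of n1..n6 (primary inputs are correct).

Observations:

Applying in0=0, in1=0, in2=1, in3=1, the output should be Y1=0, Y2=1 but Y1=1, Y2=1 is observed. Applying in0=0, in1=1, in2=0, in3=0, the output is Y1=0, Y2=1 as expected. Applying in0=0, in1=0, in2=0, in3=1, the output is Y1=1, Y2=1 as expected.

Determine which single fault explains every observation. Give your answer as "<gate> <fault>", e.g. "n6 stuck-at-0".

n3 stuck-at-0

Fault-free values for test 1 (in0=0, in1=0, in2=1, in3=1): n1=0, n2=0, n3=1, n4=1, n5=0, n6=1, giving Y1=0, Y2=1. Observed Y1=1, Y2=1.
Test 1: faults giving observed Y1=1, Y2=1 are {n2 stuck-at-1, n3 stuck-at-0, n4 stuck-at-0, n5 stuck-at-1}.
Test 2 (in0=0, in1=1, in2=0, in3=0): fault-free n1=0, n2=0, n3=0, n4=1, n5=0, n6=1 → Y1=0, Y2=1; observed Y1=0, Y2=1. Eliminates n4 stuck-at-0, n5 stuck-at-1.
Test 3 (in0=0, in1=0, in2=0, in3=1): fault-free n1=0, n2=0, n3=0, n4=0, n5=1, n6=1 → Y1=1, Y2=1; observed Y1=1, Y2=1. Eliminates n2 stuck-at-1.
Only n3 stuck-at-0 is consistent with every test.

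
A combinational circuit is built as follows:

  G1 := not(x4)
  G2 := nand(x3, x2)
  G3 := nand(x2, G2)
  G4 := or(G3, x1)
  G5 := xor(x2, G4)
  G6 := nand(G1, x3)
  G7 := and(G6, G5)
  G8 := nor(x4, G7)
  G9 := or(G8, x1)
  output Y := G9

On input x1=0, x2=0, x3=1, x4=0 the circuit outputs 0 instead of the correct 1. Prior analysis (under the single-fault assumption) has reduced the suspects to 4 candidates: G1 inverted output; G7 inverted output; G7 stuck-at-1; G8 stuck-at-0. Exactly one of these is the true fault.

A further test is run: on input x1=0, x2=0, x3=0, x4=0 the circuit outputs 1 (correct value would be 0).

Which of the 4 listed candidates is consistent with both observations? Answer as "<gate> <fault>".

G7 inverted output

Evaluate each candidate on input x1=0, x2=0, x3=0, x4=0:
  G1 inverted output: G1=0 [inverted output], G2=1, G3=1, G4=1, G5=1, G6=1, G7=1, G8=0, G9=0 → 0 — eliminated
  G7 inverted output: G1=1, G2=1, G3=1, G4=1, G5=1, G6=1, G7=0 [inverted output], G8=1, G9=1 → 1 — matches
  G7 stuck-at-1: G1=1, G2=1, G3=1, G4=1, G5=1, G6=1, G7=1 [stuck-at-1], G8=0, G9=0 → 0 — eliminated
  G8 stuck-at-0: G1=1, G2=1, G3=1, G4=1, G5=1, G6=1, G7=1, G8=0 [stuck-at-0], G9=0 → 0 — eliminated
Only G7 inverted output reproduces the observed 1.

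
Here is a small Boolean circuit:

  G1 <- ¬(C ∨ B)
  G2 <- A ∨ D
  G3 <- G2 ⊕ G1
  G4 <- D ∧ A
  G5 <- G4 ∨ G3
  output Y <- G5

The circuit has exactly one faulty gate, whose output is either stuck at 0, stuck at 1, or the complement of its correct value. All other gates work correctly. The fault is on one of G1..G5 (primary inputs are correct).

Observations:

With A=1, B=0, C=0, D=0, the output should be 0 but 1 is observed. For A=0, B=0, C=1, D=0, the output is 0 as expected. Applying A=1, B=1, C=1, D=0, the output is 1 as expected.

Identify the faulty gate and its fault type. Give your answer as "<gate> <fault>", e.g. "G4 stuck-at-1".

G1 stuck-at-0

Fault-free values for test 1 (A=1, B=0, C=0, D=0): G1=1, G2=1, G3=0, G4=0, G5=0, giving Y=0. Observed 1.
Test 1: faults giving observed 1 are {G1 stuck-at-0, G1 inverted output, G2 stuck-at-0, G2 inverted output, G3 stuck-at-1, G3 inverted output, G4 stuck-at-1, G4 inverted output, G5 stuck-at-1, G5 inverted output}.
Test 2 (A=0, B=0, C=1, D=0): fault-free G1=0, G2=0, G3=0, G4=0, G5=0 → 0; observed 0. Eliminates G1 inverted output, G2 inverted output, G3 stuck-at-1, G3 inverted output, G4 stuck-at-1, G4 inverted output, G5 stuck-at-1, G5 inverted output.
Test 3 (A=1, B=1, C=1, D=0): fault-free G1=0, G2=1, G3=1, G4=0, G5=1 → 1; observed 1. Eliminates G2 stuck-at-0.
Only G1 stuck-at-0 is consistent with every test.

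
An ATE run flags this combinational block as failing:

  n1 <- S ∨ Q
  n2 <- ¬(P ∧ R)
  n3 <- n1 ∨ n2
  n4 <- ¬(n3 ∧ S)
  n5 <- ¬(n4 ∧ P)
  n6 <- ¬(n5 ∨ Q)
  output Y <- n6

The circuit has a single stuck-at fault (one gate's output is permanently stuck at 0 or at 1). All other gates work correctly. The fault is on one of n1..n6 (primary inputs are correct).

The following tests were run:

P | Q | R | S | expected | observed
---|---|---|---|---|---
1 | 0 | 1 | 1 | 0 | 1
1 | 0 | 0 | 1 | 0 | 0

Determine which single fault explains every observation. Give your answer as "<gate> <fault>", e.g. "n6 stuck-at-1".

Fault-free values for test 1 (P=1, Q=0, R=1, S=1): n1=1, n2=0, n3=1, n4=0, n5=1, n6=0, giving Y=0. Observed 1.
Test 1: faults giving observed 1 are {n1 stuck-at-0, n3 stuck-at-0, n4 stuck-at-1, n5 stuck-at-0, n6 stuck-at-1}.
Test 2 (P=1, Q=0, R=0, S=1): fault-free n1=1, n2=1, n3=1, n4=0, n5=1, n6=0 → 0; observed 0. Eliminates n3 stuck-at-0, n4 stuck-at-1, n5 stuck-at-0, n6 stuck-at-1.
Only n1 stuck-at-0 is consistent with every test.

n1 stuck-at-0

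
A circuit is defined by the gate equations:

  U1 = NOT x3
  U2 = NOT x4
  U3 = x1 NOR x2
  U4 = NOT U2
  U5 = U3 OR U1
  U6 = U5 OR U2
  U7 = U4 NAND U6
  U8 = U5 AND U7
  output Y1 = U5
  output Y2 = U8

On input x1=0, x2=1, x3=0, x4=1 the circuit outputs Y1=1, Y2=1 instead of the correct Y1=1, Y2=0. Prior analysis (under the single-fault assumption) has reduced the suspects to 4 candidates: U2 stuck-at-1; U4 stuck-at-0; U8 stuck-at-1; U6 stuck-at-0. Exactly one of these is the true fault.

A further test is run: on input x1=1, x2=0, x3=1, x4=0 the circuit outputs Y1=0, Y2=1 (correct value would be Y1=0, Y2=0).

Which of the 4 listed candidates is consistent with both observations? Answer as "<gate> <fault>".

U8 stuck-at-1

Evaluate each candidate on input x1=1, x2=0, x3=1, x4=0:
  U2 stuck-at-1: U1=0, U2=1 [stuck-at-1], U3=0, U4=0, U5=0, U6=1, U7=1, U8=0 → Y1=0, Y2=0 — eliminated
  U4 stuck-at-0: U1=0, U2=1, U3=0, U4=0 [stuck-at-0], U5=0, U6=1, U7=1, U8=0 → Y1=0, Y2=0 — eliminated
  U8 stuck-at-1: U1=0, U2=1, U3=0, U4=0, U5=0, U6=1, U7=1, U8=1 [stuck-at-1] → Y1=0, Y2=1 — matches
  U6 stuck-at-0: U1=0, U2=1, U3=0, U4=0, U5=0, U6=0 [stuck-at-0], U7=1, U8=0 → Y1=0, Y2=0 — eliminated
Only U8 stuck-at-1 reproduces the observed Y1=0, Y2=1.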